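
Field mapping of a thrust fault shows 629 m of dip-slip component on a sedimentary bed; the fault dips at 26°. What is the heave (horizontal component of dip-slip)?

heave = dip-slip × cos(dip) = 629 m × cos(26°) = 565 m

565 m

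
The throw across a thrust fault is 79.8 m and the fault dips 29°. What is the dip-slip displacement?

dip-slip = throw / sin(dip) = 79.8 / sin(29°) = 165 m

165 m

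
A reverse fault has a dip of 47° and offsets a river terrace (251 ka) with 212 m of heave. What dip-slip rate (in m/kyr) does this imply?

dip-slip = heave / cos(dip) = 212 m / cos(47°) = 310.9 m
rate = 310.9 m / 251 ka = 0.00124 m/yr = 1.24 m/kyr

1.24 m/kyr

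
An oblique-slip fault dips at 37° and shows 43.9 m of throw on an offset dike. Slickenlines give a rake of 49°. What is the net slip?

96.7 m

dip-slip = throw / sin(dip) = 43.9 / sin(37°) = 72.95 m
net slip = dip-slip / sin(rake) = 72.95 / sin(49°) = 96.7 m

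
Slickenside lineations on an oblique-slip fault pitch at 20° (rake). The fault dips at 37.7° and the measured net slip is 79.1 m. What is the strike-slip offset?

74.3 m

strike-slip = net slip × cos(rake) = 79.1 m × cos(20°) = 74.3 m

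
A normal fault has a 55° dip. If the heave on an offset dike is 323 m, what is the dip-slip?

563 m

dip-slip = heave / cos(dip) = 323 / cos(55°) = 563 m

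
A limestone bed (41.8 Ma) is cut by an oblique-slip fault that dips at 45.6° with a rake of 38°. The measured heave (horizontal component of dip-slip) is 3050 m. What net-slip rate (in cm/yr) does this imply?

0.0169 cm/yr

dip-slip = heave / cos(dip) = 3050 / cos(45.6°) = 4359 m
net slip = dip-slip / sin(rake) = 4359 / sin(38°) = 7081 m
rate = 7081 m / 41.8 Ma = 0.000169 m/yr = 0.0169 cm/yr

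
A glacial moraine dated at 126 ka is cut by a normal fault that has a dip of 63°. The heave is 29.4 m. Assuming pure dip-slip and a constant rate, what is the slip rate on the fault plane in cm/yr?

0.0514 cm/yr

dip-slip = heave / cos(dip) = 29.4 m / cos(63°) = 64.76 m
rate = 64.76 m / 126 ka = 0.000514 m/yr = 0.0514 cm/yr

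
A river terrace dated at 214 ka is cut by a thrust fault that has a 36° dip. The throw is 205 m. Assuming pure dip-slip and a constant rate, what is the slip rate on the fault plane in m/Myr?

1630 m/Myr

dip-slip = throw / sin(dip) = 205 m / sin(36°) = 348.8 m
rate = 348.8 m / 214 ka = 0.00163 m/yr = 1630 m/Myr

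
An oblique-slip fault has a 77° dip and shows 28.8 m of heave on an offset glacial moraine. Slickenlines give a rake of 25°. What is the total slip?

303 m

dip-slip = heave / cos(dip) = 28.8 / cos(77°) = 128 m
net slip = dip-slip / sin(rake) = 128 / sin(25°) = 303 m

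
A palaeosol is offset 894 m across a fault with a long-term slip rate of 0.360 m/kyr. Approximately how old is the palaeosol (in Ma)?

age = offset / rate = 894 m / (0.360 m/kyr) = 2.48e+06 yr = 2.48 Ma

2.48 Ma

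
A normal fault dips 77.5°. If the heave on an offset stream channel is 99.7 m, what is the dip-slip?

dip-slip = heave / cos(dip) = 99.7 / cos(77.5°) = 461 m

461 m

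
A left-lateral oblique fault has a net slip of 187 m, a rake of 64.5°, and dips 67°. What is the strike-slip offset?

strike-slip = net slip × cos(rake) = 187 m × cos(64.5°) = 80.5 m

80.5 m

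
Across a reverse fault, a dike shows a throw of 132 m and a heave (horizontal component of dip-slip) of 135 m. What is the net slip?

net slip = √(throw² + heave²) = √(132² + 135²) = 189 m

189 m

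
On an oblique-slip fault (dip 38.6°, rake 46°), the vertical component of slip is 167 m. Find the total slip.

372 m

dip-slip = throw / sin(dip) = 167 / sin(38.6°) = 267.7 m
net slip = dip-slip / sin(rake) = 267.7 / sin(46°) = 372 m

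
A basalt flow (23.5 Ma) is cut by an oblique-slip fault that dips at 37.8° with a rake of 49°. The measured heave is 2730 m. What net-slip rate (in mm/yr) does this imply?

0.195 mm/yr

dip-slip = heave / cos(dip) = 2730 / cos(37.8°) = 3455 m
net slip = dip-slip / sin(rake) = 3455 / sin(49°) = 4578 m
rate = 4578 m / 23.5 Ma = 0.000195 m/yr = 0.195 mm/yr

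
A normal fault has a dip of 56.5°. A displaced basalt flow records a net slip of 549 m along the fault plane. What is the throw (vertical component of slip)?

458 m

throw = dip-slip × sin(dip) = 549 m × sin(56.5°) = 458 m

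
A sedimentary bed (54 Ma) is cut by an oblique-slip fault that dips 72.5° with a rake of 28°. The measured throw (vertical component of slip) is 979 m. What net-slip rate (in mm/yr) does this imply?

dip-slip = throw / sin(dip) = 979 / sin(72.5°) = 1027 m
net slip = dip-slip / sin(rake) = 1027 / sin(28°) = 2187 m
rate = 2187 m / 54 Ma = 0.0000405 m/yr = 0.0405 mm/yr

0.0405 mm/yr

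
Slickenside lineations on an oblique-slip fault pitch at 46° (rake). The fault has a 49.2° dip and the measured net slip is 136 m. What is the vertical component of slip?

dip-slip = net slip × sin(rake) = 136 m × sin(46°) = 97.83 m
throw = dip-slip × sin(dip) = 97.83 × sin(49.2°) = 74.1 m

74.1 m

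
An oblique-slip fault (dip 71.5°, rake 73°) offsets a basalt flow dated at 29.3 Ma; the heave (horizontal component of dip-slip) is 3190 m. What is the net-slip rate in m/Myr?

359 m/Myr

dip-slip = heave / cos(dip) = 3190 / cos(71.5°) = 10050 m
net slip = dip-slip / sin(rake) = 10050 / sin(73°) = 10510 m
rate = 10510 m / 29.3 Ma = 0.000359 m/yr = 359 m/Myr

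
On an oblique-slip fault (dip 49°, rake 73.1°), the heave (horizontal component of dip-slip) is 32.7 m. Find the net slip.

dip-slip = heave / cos(dip) = 32.7 / cos(49°) = 49.84 m
net slip = dip-slip / sin(rake) = 49.84 / sin(73.1°) = 52.1 m

52.1 m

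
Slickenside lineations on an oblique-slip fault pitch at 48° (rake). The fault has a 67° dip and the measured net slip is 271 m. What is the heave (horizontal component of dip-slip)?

dip-slip = net slip × sin(rake) = 271 m × sin(48°) = 201.4 m
heave = dip-slip × cos(dip) = 201.4 × cos(67°) = 78.7 m

78.7 m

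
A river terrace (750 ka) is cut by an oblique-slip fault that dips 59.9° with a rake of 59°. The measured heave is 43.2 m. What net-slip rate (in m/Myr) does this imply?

dip-slip = heave / cos(dip) = 43.2 / cos(59.9°) = 86.14 m
net slip = dip-slip / sin(rake) = 86.14 / sin(59°) = 100.5 m
rate = 100.5 m / 750 ka = 0.000134 m/yr = 134 m/Myr

134 m/Myr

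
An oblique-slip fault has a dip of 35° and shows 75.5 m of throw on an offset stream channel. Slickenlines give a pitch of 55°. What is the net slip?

161 m

dip-slip = throw / sin(dip) = 75.5 / sin(35°) = 131.6 m
net slip = dip-slip / sin(rake) = 131.6 / sin(55°) = 161 m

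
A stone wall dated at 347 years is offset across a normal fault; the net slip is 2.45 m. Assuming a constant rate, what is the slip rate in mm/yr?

rate = 2.45 m / 347 years = 0.00706 m/yr = 7.06 mm/yr

7.06 mm/yr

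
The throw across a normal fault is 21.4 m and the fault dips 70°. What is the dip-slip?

dip-slip = throw / sin(dip) = 21.4 / sin(70°) = 22.8 m

22.8 m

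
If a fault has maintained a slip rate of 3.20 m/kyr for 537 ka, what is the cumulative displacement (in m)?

1720 m

slip = rate × time = 3.20 m/kyr × 537 ka = 1720 m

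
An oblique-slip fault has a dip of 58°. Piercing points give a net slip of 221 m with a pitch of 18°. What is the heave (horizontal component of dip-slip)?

dip-slip = net slip × sin(rake) = 221 m × sin(18°) = 68.29 m
heave = dip-slip × cos(dip) = 68.29 × cos(58°) = 36.2 m

36.2 m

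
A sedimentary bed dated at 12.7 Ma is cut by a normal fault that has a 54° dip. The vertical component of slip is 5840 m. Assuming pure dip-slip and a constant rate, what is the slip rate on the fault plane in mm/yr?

0.568 mm/yr

dip-slip = throw / sin(dip) = 5840 m / sin(54°) = 7219 m
rate = 7219 m / 12.7 Ma = 0.000568 m/yr = 0.568 mm/yr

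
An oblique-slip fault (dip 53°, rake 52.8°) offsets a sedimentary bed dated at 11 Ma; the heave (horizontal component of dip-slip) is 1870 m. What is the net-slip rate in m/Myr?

dip-slip = heave / cos(dip) = 1870 / cos(53°) = 3107 m
net slip = dip-slip / sin(rake) = 3107 / sin(52.8°) = 3901 m
rate = 3901 m / 11 Ma = 0.000355 m/yr = 355 m/Myr

355 m/Myr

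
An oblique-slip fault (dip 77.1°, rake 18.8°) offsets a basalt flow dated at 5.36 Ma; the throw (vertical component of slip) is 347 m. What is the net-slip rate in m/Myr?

206 m/Myr

dip-slip = throw / sin(dip) = 347 / sin(77.1°) = 356 m
net slip = dip-slip / sin(rake) = 356 / sin(18.8°) = 1105 m
rate = 1105 m / 5.36 Ma = 0.000206 m/yr = 206 m/Myr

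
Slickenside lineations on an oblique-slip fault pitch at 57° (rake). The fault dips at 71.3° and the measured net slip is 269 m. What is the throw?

dip-slip = net slip × sin(rake) = 269 m × sin(57°) = 225.6 m
throw = dip-slip × sin(dip) = 225.6 × sin(71.3°) = 214 m

214 m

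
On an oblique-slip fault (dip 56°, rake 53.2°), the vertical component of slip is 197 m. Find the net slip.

dip-slip = throw / sin(dip) = 197 / sin(56°) = 237.6 m
net slip = dip-slip / sin(rake) = 237.6 / sin(53.2°) = 297 m

297 m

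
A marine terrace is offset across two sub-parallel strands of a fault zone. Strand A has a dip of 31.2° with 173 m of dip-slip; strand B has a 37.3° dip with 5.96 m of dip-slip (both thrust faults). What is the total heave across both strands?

heave_A = 173 × cos(31.2°) = 148 m
heave_B = 5.96 × cos(37.3°) = 4.741 m
total = 148 + 4.741 = 153 m

153 m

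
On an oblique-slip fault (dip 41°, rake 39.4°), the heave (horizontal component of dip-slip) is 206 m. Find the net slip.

430 m

dip-slip = heave / cos(dip) = 206 / cos(41°) = 273 m
net slip = dip-slip / sin(rake) = 273 / sin(39.4°) = 430 m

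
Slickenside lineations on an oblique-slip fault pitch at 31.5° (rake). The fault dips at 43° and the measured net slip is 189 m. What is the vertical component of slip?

dip-slip = net slip × sin(rake) = 189 m × sin(31.5°) = 98.75 m
throw = dip-slip × sin(dip) = 98.75 × sin(43°) = 67.3 m

67.3 m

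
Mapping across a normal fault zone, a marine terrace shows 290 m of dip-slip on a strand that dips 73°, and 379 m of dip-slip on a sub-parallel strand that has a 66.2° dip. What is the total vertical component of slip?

throw_A = 290 × sin(73°) = 277.3 m
throw_B = 379 × sin(66.2°) = 346.8 m
total = 277.3 + 346.8 = 624 m

624 m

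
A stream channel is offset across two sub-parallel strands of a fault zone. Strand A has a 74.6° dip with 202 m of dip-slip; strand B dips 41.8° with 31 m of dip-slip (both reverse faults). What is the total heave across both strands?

76.8 m

heave_A = 202 × cos(74.6°) = 53.64 m
heave_B = 31 × cos(41.8°) = 23.11 m
total = 53.64 + 23.11 = 76.8 m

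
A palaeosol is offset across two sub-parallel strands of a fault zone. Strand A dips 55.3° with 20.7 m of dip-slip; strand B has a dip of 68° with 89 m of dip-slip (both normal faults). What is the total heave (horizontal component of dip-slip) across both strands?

45.1 m

heave_A = 20.7 × cos(55.3°) = 11.78 m
heave_B = 89 × cos(68°) = 33.34 m
total = 11.78 + 33.34 = 45.1 m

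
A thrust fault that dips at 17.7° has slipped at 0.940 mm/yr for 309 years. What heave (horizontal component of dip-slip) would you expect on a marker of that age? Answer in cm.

dip-slip = rate × time = 0.940 mm/yr × 309 years = 0.2905 m
heave = dip-slip × cos(dip) = 0.2905 × cos(17.7°) = 0.277 m = 27.7 cm

27.7 cm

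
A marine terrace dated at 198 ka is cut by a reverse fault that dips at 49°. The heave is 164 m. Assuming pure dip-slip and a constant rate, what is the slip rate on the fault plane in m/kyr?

dip-slip = heave / cos(dip) = 164 m / cos(49°) = 250 m
rate = 250 m / 198 ka = 0.00126 m/yr = 1.26 m/kyr

1.26 m/kyr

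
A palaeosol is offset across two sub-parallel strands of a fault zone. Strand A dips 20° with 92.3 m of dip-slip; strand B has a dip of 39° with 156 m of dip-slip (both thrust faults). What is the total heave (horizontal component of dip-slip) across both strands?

208 m

heave_A = 92.3 × cos(20°) = 86.73 m
heave_B = 156 × cos(39°) = 121.2 m
total = 86.73 + 121.2 = 208 m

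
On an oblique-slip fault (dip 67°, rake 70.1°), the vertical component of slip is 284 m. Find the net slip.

dip-slip = throw / sin(dip) = 284 / sin(67°) = 308.5 m
net slip = dip-slip / sin(rake) = 308.5 / sin(70.1°) = 328 m

328 m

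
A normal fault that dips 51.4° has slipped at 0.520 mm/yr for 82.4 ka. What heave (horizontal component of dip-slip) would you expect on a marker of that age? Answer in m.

26.7 m

dip-slip = rate × time = 0.520 mm/yr × 82.4 ka = 42.85 m
heave = dip-slip × cos(dip) = 42.85 × cos(51.4°) = 26.7 m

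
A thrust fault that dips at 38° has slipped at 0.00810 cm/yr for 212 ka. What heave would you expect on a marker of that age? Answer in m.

13.5 m

dip-slip = rate × time = 0.00810 cm/yr × 212 ka = 17.17 m
heave = dip-slip × cos(dip) = 17.17 × cos(38°) = 13.5 m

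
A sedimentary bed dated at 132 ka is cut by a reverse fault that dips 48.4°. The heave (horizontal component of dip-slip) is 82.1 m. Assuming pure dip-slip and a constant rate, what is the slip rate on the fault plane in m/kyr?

dip-slip = heave / cos(dip) = 82.1 m / cos(48.4°) = 123.7 m
rate = 123.7 m / 132 ka = 0.000937 m/yr = 0.937 m/kyr

0.937 m/kyr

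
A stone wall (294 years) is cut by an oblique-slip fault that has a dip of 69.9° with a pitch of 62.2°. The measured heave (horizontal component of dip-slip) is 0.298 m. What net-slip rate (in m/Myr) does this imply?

3330 m/Myr

dip-slip = heave / cos(dip) = 0.298 / cos(69.9°) = 0.8671 m
net slip = dip-slip / sin(rake) = 0.8671 / sin(62.2°) = 0.9803 m
rate = 0.9803 m / 294 years = 0.00333 m/yr = 3330 m/Myr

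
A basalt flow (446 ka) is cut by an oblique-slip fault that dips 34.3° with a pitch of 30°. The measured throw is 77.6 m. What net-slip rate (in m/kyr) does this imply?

0.618 m/kyr

dip-slip = throw / sin(dip) = 77.6 / sin(34.3°) = 137.7 m
net slip = dip-slip / sin(rake) = 137.7 / sin(30°) = 275.4 m
rate = 275.4 m / 446 ka = 0.000618 m/yr = 0.618 m/kyr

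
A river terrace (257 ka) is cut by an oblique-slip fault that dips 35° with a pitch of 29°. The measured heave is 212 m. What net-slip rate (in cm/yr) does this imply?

0.208 cm/yr

dip-slip = heave / cos(dip) = 212 / cos(35°) = 258.8 m
net slip = dip-slip / sin(rake) = 258.8 / sin(29°) = 533.8 m
rate = 533.8 m / 257 ka = 0.00208 m/yr = 0.208 cm/yr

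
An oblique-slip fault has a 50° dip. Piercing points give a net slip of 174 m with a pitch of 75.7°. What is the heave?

dip-slip = net slip × sin(rake) = 174 m × sin(75.7°) = 168.6 m
heave = dip-slip × cos(dip) = 168.6 × cos(50°) = 108 m

108 m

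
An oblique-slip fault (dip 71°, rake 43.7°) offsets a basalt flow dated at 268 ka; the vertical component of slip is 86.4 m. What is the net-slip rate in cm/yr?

dip-slip = throw / sin(dip) = 86.4 / sin(71°) = 91.38 m
net slip = dip-slip / sin(rake) = 91.38 / sin(43.7°) = 132.3 m
rate = 132.3 m / 268 ka = 0.000494 m/yr = 0.0494 cm/yr

0.0494 cm/yr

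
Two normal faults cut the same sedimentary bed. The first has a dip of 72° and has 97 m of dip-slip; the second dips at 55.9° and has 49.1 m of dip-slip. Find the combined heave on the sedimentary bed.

heave_A = 97 × cos(72°) = 29.97 m
heave_B = 49.1 × cos(55.9°) = 27.53 m
total = 29.97 + 27.53 = 57.5 m

57.5 m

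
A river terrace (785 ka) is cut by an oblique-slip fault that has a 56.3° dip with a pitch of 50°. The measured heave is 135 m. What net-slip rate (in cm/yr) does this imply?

0.0405 cm/yr

dip-slip = heave / cos(dip) = 135 / cos(56.3°) = 243.3 m
net slip = dip-slip / sin(rake) = 243.3 / sin(50°) = 317.6 m
rate = 317.6 m / 785 ka = 0.000405 m/yr = 0.0405 cm/yr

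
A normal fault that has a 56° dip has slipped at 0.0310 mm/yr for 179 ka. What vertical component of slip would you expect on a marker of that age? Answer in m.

dip-slip = rate × time = 0.0310 mm/yr × 179 ka = 5.549 m
throw = dip-slip × sin(dip) = 5.549 × sin(56°) = 4.60 m

4.60 m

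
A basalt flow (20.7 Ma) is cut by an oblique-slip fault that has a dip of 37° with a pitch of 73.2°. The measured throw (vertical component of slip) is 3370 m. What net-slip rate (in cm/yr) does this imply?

0.0283 cm/yr

dip-slip = throw / sin(dip) = 3370 / sin(37°) = 5600 m
net slip = dip-slip / sin(rake) = 5600 / sin(73.2°) = 5849 m
rate = 5849 m / 20.7 Ma = 0.000283 m/yr = 0.0283 cm/yr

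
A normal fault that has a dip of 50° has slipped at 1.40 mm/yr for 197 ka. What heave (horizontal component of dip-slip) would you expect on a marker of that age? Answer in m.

177 m

dip-slip = rate × time = 1.40 mm/yr × 197 ka = 275.8 m
heave = dip-slip × cos(dip) = 275.8 × cos(50°) = 177 m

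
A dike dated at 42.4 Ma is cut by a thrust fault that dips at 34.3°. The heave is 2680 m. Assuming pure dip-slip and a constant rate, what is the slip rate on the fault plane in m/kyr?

dip-slip = heave / cos(dip) = 2680 m / cos(34.3°) = 3244 m
rate = 3244 m / 42.4 Ma = 0.0000765 m/yr = 0.0765 m/kyr

0.0765 m/kyr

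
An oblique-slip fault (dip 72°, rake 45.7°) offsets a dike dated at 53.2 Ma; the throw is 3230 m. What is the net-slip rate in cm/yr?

0.00892 cm/yr

dip-slip = throw / sin(dip) = 3230 / sin(72°) = 3396 m
net slip = dip-slip / sin(rake) = 3396 / sin(45.7°) = 4745 m
rate = 4745 m / 53.2 Ma = 0.0000892 m/yr = 0.00892 cm/yr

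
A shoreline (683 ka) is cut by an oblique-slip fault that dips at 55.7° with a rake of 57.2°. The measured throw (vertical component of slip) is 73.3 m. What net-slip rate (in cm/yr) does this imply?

dip-slip = throw / sin(dip) = 73.3 / sin(55.7°) = 88.73 m
net slip = dip-slip / sin(rake) = 88.73 / sin(57.2°) = 105.6 m
rate = 105.6 m / 683 ka = 0.000155 m/yr = 0.0155 cm/yr

0.0155 cm/yr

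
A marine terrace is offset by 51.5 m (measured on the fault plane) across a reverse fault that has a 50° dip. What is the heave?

33.1 m

heave = dip-slip × cos(dip) = 51.5 m × cos(50°) = 33.1 m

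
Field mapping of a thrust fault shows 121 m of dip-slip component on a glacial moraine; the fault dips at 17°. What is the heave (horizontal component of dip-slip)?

116 m

heave = dip-slip × cos(dip) = 121 m × cos(17°) = 116 m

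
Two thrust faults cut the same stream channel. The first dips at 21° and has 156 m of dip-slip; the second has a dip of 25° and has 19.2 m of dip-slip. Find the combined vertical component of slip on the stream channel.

throw_A = 156 × sin(21°) = 55.91 m
throw_B = 19.2 × sin(25°) = 8.114 m
total = 55.91 + 8.114 = 64 m

64 m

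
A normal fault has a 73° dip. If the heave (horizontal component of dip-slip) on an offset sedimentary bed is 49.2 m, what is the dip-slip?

168 m

dip-slip = heave / cos(dip) = 49.2 / cos(73°) = 168 m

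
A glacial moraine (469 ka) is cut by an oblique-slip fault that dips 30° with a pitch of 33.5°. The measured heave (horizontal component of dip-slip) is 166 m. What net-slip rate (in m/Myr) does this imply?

740 m/Myr

dip-slip = heave / cos(dip) = 166 / cos(30°) = 191.7 m
net slip = dip-slip / sin(rake) = 191.7 / sin(33.5°) = 347.3 m
rate = 347.3 m / 469 ka = 0.000740 m/yr = 740 m/Myr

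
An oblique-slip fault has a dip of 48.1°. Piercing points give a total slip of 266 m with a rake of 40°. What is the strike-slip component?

strike-slip = net slip × cos(rake) = 266 m × cos(40°) = 204 m

204 m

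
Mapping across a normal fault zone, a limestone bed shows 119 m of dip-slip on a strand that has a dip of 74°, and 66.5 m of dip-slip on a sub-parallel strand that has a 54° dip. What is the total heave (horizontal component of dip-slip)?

71.9 m

heave_A = 119 × cos(74°) = 32.80 m
heave_B = 66.5 × cos(54°) = 39.09 m
total = 32.80 + 39.09 = 71.9 m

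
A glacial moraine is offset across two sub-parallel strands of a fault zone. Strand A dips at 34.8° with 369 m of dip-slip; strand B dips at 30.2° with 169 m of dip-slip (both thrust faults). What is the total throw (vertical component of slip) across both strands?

throw_A = 369 × sin(34.8°) = 210.6 m
throw_B = 169 × sin(30.2°) = 85.01 m
total = 210.6 + 85.01 = 296 m

296 m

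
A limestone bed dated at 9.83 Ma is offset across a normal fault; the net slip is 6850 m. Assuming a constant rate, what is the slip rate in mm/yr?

rate = 6850 m / 9.83 Ma = 0.000697 m/yr = 0.697 mm/yr

0.697 mm/yr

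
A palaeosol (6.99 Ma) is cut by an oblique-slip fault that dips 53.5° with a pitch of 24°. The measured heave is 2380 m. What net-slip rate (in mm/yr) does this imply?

1.41 mm/yr

dip-slip = heave / cos(dip) = 2380 / cos(53.5°) = 4001 m
net slip = dip-slip / sin(rake) = 4001 / sin(24°) = 9837 m
rate = 9837 m / 6.99 Ma = 0.00141 m/yr = 1.41 mm/yr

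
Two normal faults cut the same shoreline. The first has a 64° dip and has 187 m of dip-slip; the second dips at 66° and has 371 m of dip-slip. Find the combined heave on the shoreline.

heave_A = 187 × cos(64°) = 81.98 m
heave_B = 371 × cos(66°) = 150.9 m
total = 81.98 + 150.9 = 233 m

233 m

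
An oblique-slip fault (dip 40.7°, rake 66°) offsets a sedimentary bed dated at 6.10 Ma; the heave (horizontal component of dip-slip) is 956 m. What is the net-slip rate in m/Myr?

226 m/Myr

dip-slip = heave / cos(dip) = 956 / cos(40.7°) = 1261 m
net slip = dip-slip / sin(rake) = 1261 / sin(66°) = 1380 m
rate = 1380 m / 6.10 Ma = 0.000226 m/yr = 226 m/Myr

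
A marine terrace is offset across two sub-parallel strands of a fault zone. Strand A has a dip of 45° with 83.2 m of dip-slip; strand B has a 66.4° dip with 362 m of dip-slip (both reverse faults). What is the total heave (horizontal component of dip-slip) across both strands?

heave_A = 83.2 × cos(45°) = 58.83 m
heave_B = 362 × cos(66.4°) = 144.9 m
total = 58.83 + 144.9 = 204 m

204 m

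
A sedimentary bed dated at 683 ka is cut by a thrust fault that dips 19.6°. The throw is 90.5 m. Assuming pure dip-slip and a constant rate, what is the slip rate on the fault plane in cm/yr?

dip-slip = throw / sin(dip) = 90.5 m / sin(19.6°) = 269.8 m
rate = 269.8 m / 683 ka = 0.000395 m/yr = 0.0395 cm/yr

0.0395 cm/yr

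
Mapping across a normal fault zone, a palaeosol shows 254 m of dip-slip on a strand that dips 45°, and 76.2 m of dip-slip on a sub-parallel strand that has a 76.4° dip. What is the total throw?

254 m

throw_A = 254 × sin(45°) = 179.6 m
throw_B = 76.2 × sin(76.4°) = 74.06 m
total = 179.6 + 74.06 = 254 m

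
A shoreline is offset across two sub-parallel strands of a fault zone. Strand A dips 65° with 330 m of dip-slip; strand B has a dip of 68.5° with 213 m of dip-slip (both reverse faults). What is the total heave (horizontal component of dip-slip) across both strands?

218 m

heave_A = 330 × cos(65°) = 139.5 m
heave_B = 213 × cos(68.5°) = 78.06 m
total = 139.5 + 78.06 = 218 m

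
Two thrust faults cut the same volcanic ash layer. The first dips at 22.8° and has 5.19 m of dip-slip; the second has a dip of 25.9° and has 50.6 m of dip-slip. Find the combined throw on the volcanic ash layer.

24.1 m

throw_A = 5.19 × sin(22.8°) = 2.011 m
throw_B = 50.6 × sin(25.9°) = 22.10 m
total = 2.011 + 22.10 = 24.1 m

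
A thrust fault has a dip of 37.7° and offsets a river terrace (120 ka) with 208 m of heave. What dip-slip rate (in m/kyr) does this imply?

dip-slip = heave / cos(dip) = 208 m / cos(37.7°) = 262.9 m
rate = 262.9 m / 120 ka = 0.00219 m/yr = 2.19 m/kyr

2.19 m/kyr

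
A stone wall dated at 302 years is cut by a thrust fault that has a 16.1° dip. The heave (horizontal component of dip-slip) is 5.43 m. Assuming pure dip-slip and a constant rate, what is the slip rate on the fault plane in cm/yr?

1.87 cm/yr

dip-slip = heave / cos(dip) = 5.43 m / cos(16.1°) = 5.652 m
rate = 5.652 m / 302 years = 0.0187 m/yr = 1.87 cm/yr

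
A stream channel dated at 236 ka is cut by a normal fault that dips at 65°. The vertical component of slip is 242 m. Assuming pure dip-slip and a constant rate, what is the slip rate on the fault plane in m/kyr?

dip-slip = throw / sin(dip) = 242 m / sin(65°) = 267 m
rate = 267 m / 236 ka = 0.00113 m/yr = 1.13 m/kyr

1.13 m/kyr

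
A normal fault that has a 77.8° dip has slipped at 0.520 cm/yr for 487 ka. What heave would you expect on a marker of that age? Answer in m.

535 m

dip-slip = rate × time = 0.520 cm/yr × 487 ka = 2532 m
heave = dip-slip × cos(dip) = 2532 × cos(77.8°) = 535 m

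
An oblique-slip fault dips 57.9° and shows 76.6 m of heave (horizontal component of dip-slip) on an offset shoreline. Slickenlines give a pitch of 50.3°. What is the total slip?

dip-slip = heave / cos(dip) = 76.6 / cos(57.9°) = 144.1 m
net slip = dip-slip / sin(rake) = 144.1 / sin(50.3°) = 187 m

187 m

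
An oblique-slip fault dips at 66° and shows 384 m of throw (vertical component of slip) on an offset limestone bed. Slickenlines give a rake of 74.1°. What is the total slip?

437 m

dip-slip = throw / sin(dip) = 384 / sin(66°) = 420.3 m
net slip = dip-slip / sin(rake) = 420.3 / sin(74.1°) = 437 m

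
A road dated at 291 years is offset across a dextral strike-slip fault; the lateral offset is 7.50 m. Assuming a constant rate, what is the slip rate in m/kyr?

25.8 m/kyr

rate = 7.50 m / 291 years = 0.0258 m/yr = 25.8 m/kyr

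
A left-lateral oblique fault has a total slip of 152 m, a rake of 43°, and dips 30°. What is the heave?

89.8 m

dip-slip = net slip × sin(rake) = 152 m × sin(43°) = 103.7 m
heave = dip-slip × cos(dip) = 103.7 × cos(30°) = 89.8 m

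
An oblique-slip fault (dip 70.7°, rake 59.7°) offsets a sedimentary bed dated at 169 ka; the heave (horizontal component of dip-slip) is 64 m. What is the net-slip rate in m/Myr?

1330 m/Myr

dip-slip = heave / cos(dip) = 64 / cos(70.7°) = 193.6 m
net slip = dip-slip / sin(rake) = 193.6 / sin(59.7°) = 224.3 m
rate = 224.3 m / 169 ka = 0.00133 m/yr = 1330 m/Myr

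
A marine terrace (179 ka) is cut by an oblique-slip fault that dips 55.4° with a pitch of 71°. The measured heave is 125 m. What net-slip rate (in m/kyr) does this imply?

1.30 m/kyr

dip-slip = heave / cos(dip) = 125 / cos(55.4°) = 220.1 m
net slip = dip-slip / sin(rake) = 220.1 / sin(71°) = 232.8 m
rate = 232.8 m / 179 ka = 0.00130 m/yr = 1.30 m/kyr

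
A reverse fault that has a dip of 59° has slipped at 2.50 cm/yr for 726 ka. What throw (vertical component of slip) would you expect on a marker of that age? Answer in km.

15.6 km

dip-slip = rate × time = 2.50 cm/yr × 726 ka = 18150 m
throw = dip-slip × sin(dip) = 18150 × sin(59°) = 15600 m = 15.6 km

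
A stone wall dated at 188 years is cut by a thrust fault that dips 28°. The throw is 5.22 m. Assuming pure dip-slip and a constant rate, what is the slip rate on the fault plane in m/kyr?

dip-slip = throw / sin(dip) = 5.22 m / sin(28°) = 11.12 m
rate = 11.12 m / 188 years = 0.0591 m/yr = 59.1 m/kyr

59.1 m/kyr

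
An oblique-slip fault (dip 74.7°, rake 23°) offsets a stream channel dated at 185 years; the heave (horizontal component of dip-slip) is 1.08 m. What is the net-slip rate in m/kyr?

dip-slip = heave / cos(dip) = 1.08 / cos(74.7°) = 4.093 m
net slip = dip-slip / sin(rake) = 4.093 / sin(23°) = 10.47 m
rate = 10.47 m / 185 years = 0.0566 m/yr = 56.6 m/kyr

56.6 m/kyr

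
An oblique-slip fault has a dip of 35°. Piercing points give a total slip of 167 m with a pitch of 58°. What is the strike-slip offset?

88.5 m

strike-slip = net slip × cos(rake) = 167 m × cos(58°) = 88.5 m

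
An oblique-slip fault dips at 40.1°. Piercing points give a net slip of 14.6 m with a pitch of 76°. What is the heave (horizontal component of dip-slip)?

dip-slip = net slip × sin(rake) = 14.6 m × sin(76°) = 14.17 m
heave = dip-slip × cos(dip) = 14.17 × cos(40.1°) = 10.8 m

10.8 m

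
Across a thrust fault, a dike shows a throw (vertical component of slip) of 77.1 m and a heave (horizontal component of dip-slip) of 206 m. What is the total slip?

220 m

net slip = √(throw² + heave²) = √(77.1² + 206²) = 220 m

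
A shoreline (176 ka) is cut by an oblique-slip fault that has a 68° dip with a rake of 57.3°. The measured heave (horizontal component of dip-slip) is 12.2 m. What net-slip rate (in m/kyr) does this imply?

0.220 m/kyr

dip-slip = heave / cos(dip) = 12.2 / cos(68°) = 32.57 m
net slip = dip-slip / sin(rake) = 32.57 / sin(57.3°) = 38.70 m
rate = 38.70 m / 176 ka = 0.000220 m/yr = 0.220 m/kyr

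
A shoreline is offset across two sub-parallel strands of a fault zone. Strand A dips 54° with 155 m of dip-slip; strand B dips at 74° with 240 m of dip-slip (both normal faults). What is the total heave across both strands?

157 m

heave_A = 155 × cos(54°) = 91.11 m
heave_B = 240 × cos(74°) = 66.15 m
total = 91.11 + 66.15 = 157 m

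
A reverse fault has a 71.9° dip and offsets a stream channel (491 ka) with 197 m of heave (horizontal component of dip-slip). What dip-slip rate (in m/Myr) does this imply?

1290 m/Myr

dip-slip = heave / cos(dip) = 197 m / cos(71.9°) = 634.1 m
rate = 634.1 m / 491 ka = 0.00129 m/yr = 1290 m/Myr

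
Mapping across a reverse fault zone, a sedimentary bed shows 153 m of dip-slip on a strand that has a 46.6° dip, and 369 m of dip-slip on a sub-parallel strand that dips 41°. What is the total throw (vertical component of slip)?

throw_A = 153 × sin(46.6°) = 111.2 m
throw_B = 369 × sin(41°) = 242.1 m
total = 111.2 + 242.1 = 353 m

353 m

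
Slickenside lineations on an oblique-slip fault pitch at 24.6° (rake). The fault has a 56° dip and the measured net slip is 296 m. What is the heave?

dip-slip = net slip × sin(rake) = 296 m × sin(24.6°) = 123.2 m
heave = dip-slip × cos(dip) = 123.2 × cos(56°) = 68.9 m

68.9 m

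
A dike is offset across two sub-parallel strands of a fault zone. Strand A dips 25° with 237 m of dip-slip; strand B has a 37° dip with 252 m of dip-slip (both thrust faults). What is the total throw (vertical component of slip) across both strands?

throw_A = 237 × sin(25°) = 100.2 m
throw_B = 252 × sin(37°) = 151.7 m
total = 100.2 + 151.7 = 252 m

252 m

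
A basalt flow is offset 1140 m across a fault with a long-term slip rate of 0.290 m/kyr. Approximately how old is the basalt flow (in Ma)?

age = offset / rate = 1140 m / (0.290 m/kyr) = 3.93e+06 yr = 3.93 Ma

3.93 Ma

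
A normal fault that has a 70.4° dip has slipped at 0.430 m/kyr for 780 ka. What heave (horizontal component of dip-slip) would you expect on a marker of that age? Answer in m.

113 m

dip-slip = rate × time = 0.430 m/kyr × 780 ka = 335.4 m
heave = dip-slip × cos(dip) = 335.4 × cos(70.4°) = 113 m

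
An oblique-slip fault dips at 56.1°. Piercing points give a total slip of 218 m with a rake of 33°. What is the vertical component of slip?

dip-slip = net slip × sin(rake) = 218 m × sin(33°) = 118.7 m
throw = dip-slip × sin(dip) = 118.7 × sin(56.1°) = 98.5 m

98.5 m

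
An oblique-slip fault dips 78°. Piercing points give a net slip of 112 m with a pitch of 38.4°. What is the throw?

68 m

dip-slip = net slip × sin(rake) = 112 m × sin(38.4°) = 69.57 m
throw = dip-slip × sin(dip) = 69.57 × sin(78°) = 68 m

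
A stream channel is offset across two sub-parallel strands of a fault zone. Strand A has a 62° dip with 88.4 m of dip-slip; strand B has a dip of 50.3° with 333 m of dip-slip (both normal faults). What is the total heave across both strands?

254 m

heave_A = 88.4 × cos(62°) = 41.50 m
heave_B = 333 × cos(50.3°) = 212.7 m
total = 41.50 + 212.7 = 254 m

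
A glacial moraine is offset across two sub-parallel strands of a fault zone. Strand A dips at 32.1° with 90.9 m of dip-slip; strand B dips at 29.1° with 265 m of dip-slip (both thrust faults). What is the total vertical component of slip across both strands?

177 m

throw_A = 90.9 × sin(32.1°) = 48.30 m
throw_B = 265 × sin(29.1°) = 128.9 m
total = 48.30 + 128.9 = 177 m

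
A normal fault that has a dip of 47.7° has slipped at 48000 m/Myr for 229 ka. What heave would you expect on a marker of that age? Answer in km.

7.40 km

dip-slip = rate × time = 48000 m/Myr × 229 ka = 10990 m
heave = dip-slip × cos(dip) = 10990 × cos(47.7°) = 7400 m = 7.40 km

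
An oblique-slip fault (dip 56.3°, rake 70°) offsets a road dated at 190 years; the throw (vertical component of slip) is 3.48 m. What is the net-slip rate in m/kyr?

23.4 m/kyr

dip-slip = throw / sin(dip) = 3.48 / sin(56.3°) = 4.183 m
net slip = dip-slip / sin(rake) = 4.183 / sin(70°) = 4.451 m
rate = 4.451 m / 190 years = 0.0234 m/yr = 23.4 m/kyr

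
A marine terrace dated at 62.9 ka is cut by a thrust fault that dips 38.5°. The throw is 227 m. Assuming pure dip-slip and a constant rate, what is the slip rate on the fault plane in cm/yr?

dip-slip = throw / sin(dip) = 227 m / sin(38.5°) = 364.7 m
rate = 364.7 m / 62.9 ka = 0.00580 m/yr = 0.580 cm/yr

0.580 cm/yr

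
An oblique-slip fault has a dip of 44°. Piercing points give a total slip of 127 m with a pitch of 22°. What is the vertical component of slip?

33 m

dip-slip = net slip × sin(rake) = 127 m × sin(22°) = 47.58 m
throw = dip-slip × sin(dip) = 47.58 × sin(44°) = 33 m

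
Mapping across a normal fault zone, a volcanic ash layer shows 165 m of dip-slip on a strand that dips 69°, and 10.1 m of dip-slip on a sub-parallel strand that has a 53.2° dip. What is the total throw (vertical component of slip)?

throw_A = 165 × sin(69°) = 154 m
throw_B = 10.1 × sin(53.2°) = 8.087 m
total = 154 + 8.087 = 162 m

162 m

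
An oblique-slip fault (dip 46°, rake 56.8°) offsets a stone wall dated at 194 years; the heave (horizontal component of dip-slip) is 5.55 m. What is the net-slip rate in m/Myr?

dip-slip = heave / cos(dip) = 5.55 / cos(46°) = 7.990 m
net slip = dip-slip / sin(rake) = 7.990 / sin(56.8°) = 9.548 m
rate = 9.548 m / 194 years = 0.0492 m/yr = 49200 m/Myr

49200 m/Myr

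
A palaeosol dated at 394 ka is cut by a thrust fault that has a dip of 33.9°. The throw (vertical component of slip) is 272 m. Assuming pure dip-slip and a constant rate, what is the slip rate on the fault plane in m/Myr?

dip-slip = throw / sin(dip) = 272 m / sin(33.9°) = 487.7 m
rate = 487.7 m / 394 ka = 0.00124 m/yr = 1240 m/Myr

1240 m/Myr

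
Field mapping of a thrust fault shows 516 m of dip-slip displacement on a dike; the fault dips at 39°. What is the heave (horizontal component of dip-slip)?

heave = dip-slip × cos(dip) = 516 m × cos(39°) = 401 m

401 m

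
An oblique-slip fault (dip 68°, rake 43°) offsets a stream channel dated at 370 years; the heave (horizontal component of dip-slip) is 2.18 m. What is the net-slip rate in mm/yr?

23.1 mm/yr

dip-slip = heave / cos(dip) = 2.18 / cos(68°) = 5.819 m
net slip = dip-slip / sin(rake) = 5.819 / sin(43°) = 8.533 m
rate = 8.533 m / 370 years = 0.0231 m/yr = 23.1 mm/yr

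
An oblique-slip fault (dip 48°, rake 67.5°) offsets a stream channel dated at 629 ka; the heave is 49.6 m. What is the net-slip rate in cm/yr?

dip-slip = heave / cos(dip) = 49.6 / cos(48°) = 74.13 m
net slip = dip-slip / sin(rake) = 74.13 / sin(67.5°) = 80.23 m
rate = 80.23 m / 629 ka = 0.000128 m/yr = 0.0128 cm/yr

0.0128 cm/yr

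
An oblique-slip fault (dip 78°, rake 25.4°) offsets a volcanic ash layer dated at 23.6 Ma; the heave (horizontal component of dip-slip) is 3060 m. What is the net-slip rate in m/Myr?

dip-slip = heave / cos(dip) = 3060 / cos(78°) = 14720 m
net slip = dip-slip / sin(rake) = 14720 / sin(25.4°) = 34310 m
rate = 34310 m / 23.6 Ma = 0.00145 m/yr = 1450 m/Myr

1450 m/Myr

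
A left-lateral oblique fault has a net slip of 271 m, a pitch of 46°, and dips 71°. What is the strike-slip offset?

188 m

strike-slip = net slip × cos(rake) = 271 m × cos(46°) = 188 m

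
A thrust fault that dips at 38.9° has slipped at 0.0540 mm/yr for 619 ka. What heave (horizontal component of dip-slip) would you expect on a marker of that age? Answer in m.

26 m

dip-slip = rate × time = 0.0540 mm/yr × 619 ka = 33.43 m
heave = dip-slip × cos(dip) = 33.43 × cos(38.9°) = 26 m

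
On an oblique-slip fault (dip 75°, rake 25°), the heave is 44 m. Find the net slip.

dip-slip = heave / cos(dip) = 44 / cos(75°) = 170 m
net slip = dip-slip / sin(rake) = 170 / sin(25°) = 402 m

402 m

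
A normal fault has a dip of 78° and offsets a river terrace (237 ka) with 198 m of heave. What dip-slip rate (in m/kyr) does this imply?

4.02 m/kyr

dip-slip = heave / cos(dip) = 198 m / cos(78°) = 952.3 m
rate = 952.3 m / 237 ka = 0.00402 m/yr = 4.02 m/kyr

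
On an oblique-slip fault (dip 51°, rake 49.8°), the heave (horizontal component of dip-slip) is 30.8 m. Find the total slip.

dip-slip = heave / cos(dip) = 30.8 / cos(51°) = 48.94 m
net slip = dip-slip / sin(rake) = 48.94 / sin(49.8°) = 64.1 m

64.1 m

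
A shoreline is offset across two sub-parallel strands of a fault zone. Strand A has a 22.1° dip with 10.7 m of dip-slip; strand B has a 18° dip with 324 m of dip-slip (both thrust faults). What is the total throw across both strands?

104 m

throw_A = 10.7 × sin(22.1°) = 4.026 m
throw_B = 324 × sin(18°) = 100.1 m
total = 4.026 + 100.1 = 104 m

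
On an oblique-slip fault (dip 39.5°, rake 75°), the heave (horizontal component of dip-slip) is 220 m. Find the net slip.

dip-slip = heave / cos(dip) = 220 / cos(39.5°) = 285.1 m
net slip = dip-slip / sin(rake) = 285.1 / sin(75°) = 295 m

295 m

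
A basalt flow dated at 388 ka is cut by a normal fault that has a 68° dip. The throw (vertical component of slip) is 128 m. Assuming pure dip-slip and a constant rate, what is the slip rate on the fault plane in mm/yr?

0.356 mm/yr

dip-slip = throw / sin(dip) = 128 m / sin(68°) = 138.1 m
rate = 138.1 m / 388 ka = 0.000356 m/yr = 0.356 mm/yr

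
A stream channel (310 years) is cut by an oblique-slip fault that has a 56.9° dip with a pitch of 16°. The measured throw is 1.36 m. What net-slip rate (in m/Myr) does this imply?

19000 m/Myr

dip-slip = throw / sin(dip) = 1.36 / sin(56.9°) = 1.623 m
net slip = dip-slip / sin(rake) = 1.623 / sin(16°) = 5.890 m
rate = 5.890 m / 310 years = 0.0190 m/yr = 19000 m/Myr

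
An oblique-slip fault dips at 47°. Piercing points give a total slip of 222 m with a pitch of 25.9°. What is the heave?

66.1 m

dip-slip = net slip × sin(rake) = 222 m × sin(25.9°) = 96.97 m
heave = dip-slip × cos(dip) = 96.97 × cos(47°) = 66.1 m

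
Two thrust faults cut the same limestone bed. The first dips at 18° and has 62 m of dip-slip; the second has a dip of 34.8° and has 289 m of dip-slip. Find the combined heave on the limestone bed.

heave_A = 62 × cos(18°) = 58.97 m
heave_B = 289 × cos(34.8°) = 237.3 m
total = 58.97 + 237.3 = 296 m

296 m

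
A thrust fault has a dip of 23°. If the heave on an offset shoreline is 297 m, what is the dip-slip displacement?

dip-slip = heave / cos(dip) = 297 / cos(23°) = 323 m

323 m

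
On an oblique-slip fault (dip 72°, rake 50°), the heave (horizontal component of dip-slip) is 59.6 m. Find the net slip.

dip-slip = heave / cos(dip) = 59.6 / cos(72°) = 192.9 m
net slip = dip-slip / sin(rake) = 192.9 / sin(50°) = 252 m

252 m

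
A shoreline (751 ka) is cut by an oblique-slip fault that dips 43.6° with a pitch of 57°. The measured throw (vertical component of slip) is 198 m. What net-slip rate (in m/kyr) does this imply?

0.456 m/kyr

dip-slip = throw / sin(dip) = 198 / sin(43.6°) = 287.1 m
net slip = dip-slip / sin(rake) = 287.1 / sin(57°) = 342.3 m
rate = 342.3 m / 751 ka = 0.000456 m/yr = 0.456 m/kyr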